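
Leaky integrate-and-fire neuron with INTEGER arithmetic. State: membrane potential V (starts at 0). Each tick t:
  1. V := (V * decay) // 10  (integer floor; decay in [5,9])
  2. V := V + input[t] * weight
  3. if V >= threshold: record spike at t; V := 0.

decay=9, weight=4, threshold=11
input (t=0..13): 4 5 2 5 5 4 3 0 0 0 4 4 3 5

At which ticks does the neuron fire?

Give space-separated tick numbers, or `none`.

Answer: 0 1 3 4 5 6 10 11 12 13

Derivation:
t=0: input=4 -> V=0 FIRE
t=1: input=5 -> V=0 FIRE
t=2: input=2 -> V=8
t=3: input=5 -> V=0 FIRE
t=4: input=5 -> V=0 FIRE
t=5: input=4 -> V=0 FIRE
t=6: input=3 -> V=0 FIRE
t=7: input=0 -> V=0
t=8: input=0 -> V=0
t=9: input=0 -> V=0
t=10: input=4 -> V=0 FIRE
t=11: input=4 -> V=0 FIRE
t=12: input=3 -> V=0 FIRE
t=13: input=5 -> V=0 FIRE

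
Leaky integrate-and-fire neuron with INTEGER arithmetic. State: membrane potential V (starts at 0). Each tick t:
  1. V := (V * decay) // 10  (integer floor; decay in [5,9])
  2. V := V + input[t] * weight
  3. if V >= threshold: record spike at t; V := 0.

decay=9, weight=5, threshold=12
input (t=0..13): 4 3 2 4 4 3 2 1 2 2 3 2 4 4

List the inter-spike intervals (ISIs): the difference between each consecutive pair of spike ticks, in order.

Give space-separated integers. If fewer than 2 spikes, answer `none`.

t=0: input=4 -> V=0 FIRE
t=1: input=3 -> V=0 FIRE
t=2: input=2 -> V=10
t=3: input=4 -> V=0 FIRE
t=4: input=4 -> V=0 FIRE
t=5: input=3 -> V=0 FIRE
t=6: input=2 -> V=10
t=7: input=1 -> V=0 FIRE
t=8: input=2 -> V=10
t=9: input=2 -> V=0 FIRE
t=10: input=3 -> V=0 FIRE
t=11: input=2 -> V=10
t=12: input=4 -> V=0 FIRE
t=13: input=4 -> V=0 FIRE

Answer: 1 2 1 1 2 2 1 2 1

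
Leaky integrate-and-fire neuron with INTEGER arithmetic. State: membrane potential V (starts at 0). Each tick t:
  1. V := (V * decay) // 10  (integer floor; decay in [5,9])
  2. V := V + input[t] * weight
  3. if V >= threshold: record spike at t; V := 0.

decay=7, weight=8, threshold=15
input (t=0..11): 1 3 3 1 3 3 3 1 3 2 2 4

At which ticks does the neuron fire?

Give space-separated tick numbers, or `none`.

Answer: 1 2 4 5 6 8 9 10 11

Derivation:
t=0: input=1 -> V=8
t=1: input=3 -> V=0 FIRE
t=2: input=3 -> V=0 FIRE
t=3: input=1 -> V=8
t=4: input=3 -> V=0 FIRE
t=5: input=3 -> V=0 FIRE
t=6: input=3 -> V=0 FIRE
t=7: input=1 -> V=8
t=8: input=3 -> V=0 FIRE
t=9: input=2 -> V=0 FIRE
t=10: input=2 -> V=0 FIRE
t=11: input=4 -> V=0 FIRE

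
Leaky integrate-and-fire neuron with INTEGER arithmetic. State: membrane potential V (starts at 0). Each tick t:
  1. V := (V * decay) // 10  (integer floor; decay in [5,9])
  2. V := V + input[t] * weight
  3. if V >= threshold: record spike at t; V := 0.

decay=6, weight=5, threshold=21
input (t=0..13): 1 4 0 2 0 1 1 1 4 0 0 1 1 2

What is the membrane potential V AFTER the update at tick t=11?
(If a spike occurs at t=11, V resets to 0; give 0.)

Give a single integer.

t=0: input=1 -> V=5
t=1: input=4 -> V=0 FIRE
t=2: input=0 -> V=0
t=3: input=2 -> V=10
t=4: input=0 -> V=6
t=5: input=1 -> V=8
t=6: input=1 -> V=9
t=7: input=1 -> V=10
t=8: input=4 -> V=0 FIRE
t=9: input=0 -> V=0
t=10: input=0 -> V=0
t=11: input=1 -> V=5
t=12: input=1 -> V=8
t=13: input=2 -> V=14

Answer: 5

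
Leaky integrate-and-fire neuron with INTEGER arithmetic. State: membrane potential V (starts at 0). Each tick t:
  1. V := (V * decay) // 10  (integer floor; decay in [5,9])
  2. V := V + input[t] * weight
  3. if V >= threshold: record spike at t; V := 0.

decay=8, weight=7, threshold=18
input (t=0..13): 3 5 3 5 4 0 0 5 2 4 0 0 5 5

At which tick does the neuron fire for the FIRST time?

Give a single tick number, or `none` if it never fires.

Answer: 0

Derivation:
t=0: input=3 -> V=0 FIRE
t=1: input=5 -> V=0 FIRE
t=2: input=3 -> V=0 FIRE
t=3: input=5 -> V=0 FIRE
t=4: input=4 -> V=0 FIRE
t=5: input=0 -> V=0
t=6: input=0 -> V=0
t=7: input=5 -> V=0 FIRE
t=8: input=2 -> V=14
t=9: input=4 -> V=0 FIRE
t=10: input=0 -> V=0
t=11: input=0 -> V=0
t=12: input=5 -> V=0 FIRE
t=13: input=5 -> V=0 FIRE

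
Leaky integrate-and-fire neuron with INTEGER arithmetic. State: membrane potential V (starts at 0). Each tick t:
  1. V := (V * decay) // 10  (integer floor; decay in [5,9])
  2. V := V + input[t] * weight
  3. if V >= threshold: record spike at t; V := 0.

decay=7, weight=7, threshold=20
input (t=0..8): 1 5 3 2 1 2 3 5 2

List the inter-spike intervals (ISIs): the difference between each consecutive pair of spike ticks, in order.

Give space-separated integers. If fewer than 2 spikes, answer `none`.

t=0: input=1 -> V=7
t=1: input=5 -> V=0 FIRE
t=2: input=3 -> V=0 FIRE
t=3: input=2 -> V=14
t=4: input=1 -> V=16
t=5: input=2 -> V=0 FIRE
t=6: input=3 -> V=0 FIRE
t=7: input=5 -> V=0 FIRE
t=8: input=2 -> V=14

Answer: 1 3 1 1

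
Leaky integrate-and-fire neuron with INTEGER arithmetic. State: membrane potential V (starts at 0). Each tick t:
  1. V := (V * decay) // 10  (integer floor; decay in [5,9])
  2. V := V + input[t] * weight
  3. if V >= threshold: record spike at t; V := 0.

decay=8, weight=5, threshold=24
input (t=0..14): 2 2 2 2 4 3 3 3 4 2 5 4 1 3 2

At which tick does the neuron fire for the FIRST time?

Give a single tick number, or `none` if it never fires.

Answer: 2

Derivation:
t=0: input=2 -> V=10
t=1: input=2 -> V=18
t=2: input=2 -> V=0 FIRE
t=3: input=2 -> V=10
t=4: input=4 -> V=0 FIRE
t=5: input=3 -> V=15
t=6: input=3 -> V=0 FIRE
t=7: input=3 -> V=15
t=8: input=4 -> V=0 FIRE
t=9: input=2 -> V=10
t=10: input=5 -> V=0 FIRE
t=11: input=4 -> V=20
t=12: input=1 -> V=21
t=13: input=3 -> V=0 FIRE
t=14: input=2 -> V=10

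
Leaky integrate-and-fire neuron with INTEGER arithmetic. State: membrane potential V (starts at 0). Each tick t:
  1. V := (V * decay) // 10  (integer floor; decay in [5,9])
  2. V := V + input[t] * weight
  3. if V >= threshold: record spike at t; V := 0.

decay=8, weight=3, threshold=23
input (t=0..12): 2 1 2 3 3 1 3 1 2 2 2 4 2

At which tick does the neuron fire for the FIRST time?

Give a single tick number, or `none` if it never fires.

Answer: 6

Derivation:
t=0: input=2 -> V=6
t=1: input=1 -> V=7
t=2: input=2 -> V=11
t=3: input=3 -> V=17
t=4: input=3 -> V=22
t=5: input=1 -> V=20
t=6: input=3 -> V=0 FIRE
t=7: input=1 -> V=3
t=8: input=2 -> V=8
t=9: input=2 -> V=12
t=10: input=2 -> V=15
t=11: input=4 -> V=0 FIRE
t=12: input=2 -> V=6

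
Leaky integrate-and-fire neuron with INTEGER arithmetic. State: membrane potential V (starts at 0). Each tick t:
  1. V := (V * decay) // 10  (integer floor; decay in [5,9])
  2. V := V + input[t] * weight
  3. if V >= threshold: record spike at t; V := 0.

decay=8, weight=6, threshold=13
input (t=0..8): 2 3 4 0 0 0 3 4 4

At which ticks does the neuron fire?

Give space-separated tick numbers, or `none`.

t=0: input=2 -> V=12
t=1: input=3 -> V=0 FIRE
t=2: input=4 -> V=0 FIRE
t=3: input=0 -> V=0
t=4: input=0 -> V=0
t=5: input=0 -> V=0
t=6: input=3 -> V=0 FIRE
t=7: input=4 -> V=0 FIRE
t=8: input=4 -> V=0 FIRE

Answer: 1 2 6 7 8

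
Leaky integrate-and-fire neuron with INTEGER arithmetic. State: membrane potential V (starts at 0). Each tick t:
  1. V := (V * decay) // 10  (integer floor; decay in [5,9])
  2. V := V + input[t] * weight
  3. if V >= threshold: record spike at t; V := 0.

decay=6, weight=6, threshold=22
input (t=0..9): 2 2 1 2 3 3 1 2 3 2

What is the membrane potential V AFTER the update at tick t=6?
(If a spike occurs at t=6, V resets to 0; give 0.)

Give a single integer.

t=0: input=2 -> V=12
t=1: input=2 -> V=19
t=2: input=1 -> V=17
t=3: input=2 -> V=0 FIRE
t=4: input=3 -> V=18
t=5: input=3 -> V=0 FIRE
t=6: input=1 -> V=6
t=7: input=2 -> V=15
t=8: input=3 -> V=0 FIRE
t=9: input=2 -> V=12

Answer: 6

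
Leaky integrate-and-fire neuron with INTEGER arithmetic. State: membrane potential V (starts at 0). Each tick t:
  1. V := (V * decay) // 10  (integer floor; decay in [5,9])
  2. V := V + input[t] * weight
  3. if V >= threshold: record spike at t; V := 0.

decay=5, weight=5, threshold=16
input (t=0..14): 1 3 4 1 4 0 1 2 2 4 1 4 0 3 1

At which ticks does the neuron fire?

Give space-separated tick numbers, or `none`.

t=0: input=1 -> V=5
t=1: input=3 -> V=0 FIRE
t=2: input=4 -> V=0 FIRE
t=3: input=1 -> V=5
t=4: input=4 -> V=0 FIRE
t=5: input=0 -> V=0
t=6: input=1 -> V=5
t=7: input=2 -> V=12
t=8: input=2 -> V=0 FIRE
t=9: input=4 -> V=0 FIRE
t=10: input=1 -> V=5
t=11: input=4 -> V=0 FIRE
t=12: input=0 -> V=0
t=13: input=3 -> V=15
t=14: input=1 -> V=12

Answer: 1 2 4 8 9 11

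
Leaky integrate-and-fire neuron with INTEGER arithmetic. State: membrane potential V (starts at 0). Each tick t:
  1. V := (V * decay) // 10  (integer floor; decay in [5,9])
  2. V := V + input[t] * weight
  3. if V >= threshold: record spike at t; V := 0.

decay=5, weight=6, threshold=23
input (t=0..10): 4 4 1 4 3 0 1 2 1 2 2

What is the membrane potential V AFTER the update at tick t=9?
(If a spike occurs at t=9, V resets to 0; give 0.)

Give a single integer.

t=0: input=4 -> V=0 FIRE
t=1: input=4 -> V=0 FIRE
t=2: input=1 -> V=6
t=3: input=4 -> V=0 FIRE
t=4: input=3 -> V=18
t=5: input=0 -> V=9
t=6: input=1 -> V=10
t=7: input=2 -> V=17
t=8: input=1 -> V=14
t=9: input=2 -> V=19
t=10: input=2 -> V=21

Answer: 19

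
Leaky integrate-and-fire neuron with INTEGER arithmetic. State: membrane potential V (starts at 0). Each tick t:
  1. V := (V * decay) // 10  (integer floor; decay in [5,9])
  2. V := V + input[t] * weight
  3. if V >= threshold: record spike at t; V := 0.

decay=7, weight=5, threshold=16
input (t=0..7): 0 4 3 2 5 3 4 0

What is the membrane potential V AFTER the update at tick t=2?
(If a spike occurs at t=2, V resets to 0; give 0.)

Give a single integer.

t=0: input=0 -> V=0
t=1: input=4 -> V=0 FIRE
t=2: input=3 -> V=15
t=3: input=2 -> V=0 FIRE
t=4: input=5 -> V=0 FIRE
t=5: input=3 -> V=15
t=6: input=4 -> V=0 FIRE
t=7: input=0 -> V=0

Answer: 15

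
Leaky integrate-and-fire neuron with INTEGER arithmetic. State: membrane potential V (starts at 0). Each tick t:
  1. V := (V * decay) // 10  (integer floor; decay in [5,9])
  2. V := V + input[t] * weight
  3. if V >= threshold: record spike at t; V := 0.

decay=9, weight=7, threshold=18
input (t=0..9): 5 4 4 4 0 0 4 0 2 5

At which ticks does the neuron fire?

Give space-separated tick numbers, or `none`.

t=0: input=5 -> V=0 FIRE
t=1: input=4 -> V=0 FIRE
t=2: input=4 -> V=0 FIRE
t=3: input=4 -> V=0 FIRE
t=4: input=0 -> V=0
t=5: input=0 -> V=0
t=6: input=4 -> V=0 FIRE
t=7: input=0 -> V=0
t=8: input=2 -> V=14
t=9: input=5 -> V=0 FIRE

Answer: 0 1 2 3 6 9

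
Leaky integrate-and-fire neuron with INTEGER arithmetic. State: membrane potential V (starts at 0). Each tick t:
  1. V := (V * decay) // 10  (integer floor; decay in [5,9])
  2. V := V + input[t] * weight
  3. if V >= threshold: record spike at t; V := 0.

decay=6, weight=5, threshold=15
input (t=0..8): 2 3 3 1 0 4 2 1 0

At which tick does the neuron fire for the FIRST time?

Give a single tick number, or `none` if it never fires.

Answer: 1

Derivation:
t=0: input=2 -> V=10
t=1: input=3 -> V=0 FIRE
t=2: input=3 -> V=0 FIRE
t=3: input=1 -> V=5
t=4: input=0 -> V=3
t=5: input=4 -> V=0 FIRE
t=6: input=2 -> V=10
t=7: input=1 -> V=11
t=8: input=0 -> V=6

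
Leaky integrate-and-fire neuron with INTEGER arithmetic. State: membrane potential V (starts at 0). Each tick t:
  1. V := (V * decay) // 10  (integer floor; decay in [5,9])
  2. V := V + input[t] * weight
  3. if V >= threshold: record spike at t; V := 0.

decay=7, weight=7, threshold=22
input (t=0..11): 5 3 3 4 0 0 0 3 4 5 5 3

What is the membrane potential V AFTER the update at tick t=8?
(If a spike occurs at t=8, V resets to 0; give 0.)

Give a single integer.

Answer: 0

Derivation:
t=0: input=5 -> V=0 FIRE
t=1: input=3 -> V=21
t=2: input=3 -> V=0 FIRE
t=3: input=4 -> V=0 FIRE
t=4: input=0 -> V=0
t=5: input=0 -> V=0
t=6: input=0 -> V=0
t=7: input=3 -> V=21
t=8: input=4 -> V=0 FIRE
t=9: input=5 -> V=0 FIRE
t=10: input=5 -> V=0 FIRE
t=11: input=3 -> V=21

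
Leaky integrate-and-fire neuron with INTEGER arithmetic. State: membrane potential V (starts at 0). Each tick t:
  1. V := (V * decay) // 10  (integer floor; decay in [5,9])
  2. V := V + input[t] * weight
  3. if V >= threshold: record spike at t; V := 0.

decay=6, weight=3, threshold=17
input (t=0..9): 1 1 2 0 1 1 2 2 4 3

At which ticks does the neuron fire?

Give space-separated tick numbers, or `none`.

Answer: 8

Derivation:
t=0: input=1 -> V=3
t=1: input=1 -> V=4
t=2: input=2 -> V=8
t=3: input=0 -> V=4
t=4: input=1 -> V=5
t=5: input=1 -> V=6
t=6: input=2 -> V=9
t=7: input=2 -> V=11
t=8: input=4 -> V=0 FIRE
t=9: input=3 -> V=9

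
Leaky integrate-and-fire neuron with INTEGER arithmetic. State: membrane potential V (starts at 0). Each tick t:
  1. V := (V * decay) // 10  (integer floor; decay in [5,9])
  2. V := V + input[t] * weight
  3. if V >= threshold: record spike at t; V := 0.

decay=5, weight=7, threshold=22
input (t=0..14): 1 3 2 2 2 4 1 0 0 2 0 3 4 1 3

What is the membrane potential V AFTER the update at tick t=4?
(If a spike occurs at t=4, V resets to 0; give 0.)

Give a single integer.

Answer: 0

Derivation:
t=0: input=1 -> V=7
t=1: input=3 -> V=0 FIRE
t=2: input=2 -> V=14
t=3: input=2 -> V=21
t=4: input=2 -> V=0 FIRE
t=5: input=4 -> V=0 FIRE
t=6: input=1 -> V=7
t=7: input=0 -> V=3
t=8: input=0 -> V=1
t=9: input=2 -> V=14
t=10: input=0 -> V=7
t=11: input=3 -> V=0 FIRE
t=12: input=4 -> V=0 FIRE
t=13: input=1 -> V=7
t=14: input=3 -> V=0 FIRE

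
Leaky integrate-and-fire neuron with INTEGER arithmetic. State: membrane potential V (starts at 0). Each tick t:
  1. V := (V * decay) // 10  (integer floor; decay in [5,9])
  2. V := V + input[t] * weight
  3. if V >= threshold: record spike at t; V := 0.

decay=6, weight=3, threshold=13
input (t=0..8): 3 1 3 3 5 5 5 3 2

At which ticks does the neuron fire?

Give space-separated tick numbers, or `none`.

Answer: 2 4 5 6

Derivation:
t=0: input=3 -> V=9
t=1: input=1 -> V=8
t=2: input=3 -> V=0 FIRE
t=3: input=3 -> V=9
t=4: input=5 -> V=0 FIRE
t=5: input=5 -> V=0 FIRE
t=6: input=5 -> V=0 FIRE
t=7: input=3 -> V=9
t=8: input=2 -> V=11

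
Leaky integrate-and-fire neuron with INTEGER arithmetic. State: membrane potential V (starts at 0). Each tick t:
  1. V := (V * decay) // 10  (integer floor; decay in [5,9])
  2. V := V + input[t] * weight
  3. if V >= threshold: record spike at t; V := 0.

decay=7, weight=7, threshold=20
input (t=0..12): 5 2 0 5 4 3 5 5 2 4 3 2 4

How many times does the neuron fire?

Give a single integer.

t=0: input=5 -> V=0 FIRE
t=1: input=2 -> V=14
t=2: input=0 -> V=9
t=3: input=5 -> V=0 FIRE
t=4: input=4 -> V=0 FIRE
t=5: input=3 -> V=0 FIRE
t=6: input=5 -> V=0 FIRE
t=7: input=5 -> V=0 FIRE
t=8: input=2 -> V=14
t=9: input=4 -> V=0 FIRE
t=10: input=3 -> V=0 FIRE
t=11: input=2 -> V=14
t=12: input=4 -> V=0 FIRE

Answer: 9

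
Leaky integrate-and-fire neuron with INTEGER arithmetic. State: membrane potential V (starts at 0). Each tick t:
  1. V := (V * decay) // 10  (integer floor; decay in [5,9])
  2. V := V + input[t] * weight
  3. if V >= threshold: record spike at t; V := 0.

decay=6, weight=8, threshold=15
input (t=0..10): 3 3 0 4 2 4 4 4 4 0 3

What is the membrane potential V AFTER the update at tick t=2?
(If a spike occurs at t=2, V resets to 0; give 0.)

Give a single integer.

Answer: 0

Derivation:
t=0: input=3 -> V=0 FIRE
t=1: input=3 -> V=0 FIRE
t=2: input=0 -> V=0
t=3: input=4 -> V=0 FIRE
t=4: input=2 -> V=0 FIRE
t=5: input=4 -> V=0 FIRE
t=6: input=4 -> V=0 FIRE
t=7: input=4 -> V=0 FIRE
t=8: input=4 -> V=0 FIRE
t=9: input=0 -> V=0
t=10: input=3 -> V=0 FIRE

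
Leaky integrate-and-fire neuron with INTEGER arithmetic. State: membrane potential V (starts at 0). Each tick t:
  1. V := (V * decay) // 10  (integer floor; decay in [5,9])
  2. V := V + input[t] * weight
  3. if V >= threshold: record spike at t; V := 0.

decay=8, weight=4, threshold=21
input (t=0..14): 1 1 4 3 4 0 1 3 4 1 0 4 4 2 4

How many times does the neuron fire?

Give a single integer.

Answer: 5

Derivation:
t=0: input=1 -> V=4
t=1: input=1 -> V=7
t=2: input=4 -> V=0 FIRE
t=3: input=3 -> V=12
t=4: input=4 -> V=0 FIRE
t=5: input=0 -> V=0
t=6: input=1 -> V=4
t=7: input=3 -> V=15
t=8: input=4 -> V=0 FIRE
t=9: input=1 -> V=4
t=10: input=0 -> V=3
t=11: input=4 -> V=18
t=12: input=4 -> V=0 FIRE
t=13: input=2 -> V=8
t=14: input=4 -> V=0 FIRE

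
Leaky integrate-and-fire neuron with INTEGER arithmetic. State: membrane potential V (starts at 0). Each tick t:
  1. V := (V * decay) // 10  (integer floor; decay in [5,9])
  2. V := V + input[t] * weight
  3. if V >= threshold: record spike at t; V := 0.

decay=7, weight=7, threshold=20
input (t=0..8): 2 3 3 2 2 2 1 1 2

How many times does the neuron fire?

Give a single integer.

Answer: 4

Derivation:
t=0: input=2 -> V=14
t=1: input=3 -> V=0 FIRE
t=2: input=3 -> V=0 FIRE
t=3: input=2 -> V=14
t=4: input=2 -> V=0 FIRE
t=5: input=2 -> V=14
t=6: input=1 -> V=16
t=7: input=1 -> V=18
t=8: input=2 -> V=0 FIRE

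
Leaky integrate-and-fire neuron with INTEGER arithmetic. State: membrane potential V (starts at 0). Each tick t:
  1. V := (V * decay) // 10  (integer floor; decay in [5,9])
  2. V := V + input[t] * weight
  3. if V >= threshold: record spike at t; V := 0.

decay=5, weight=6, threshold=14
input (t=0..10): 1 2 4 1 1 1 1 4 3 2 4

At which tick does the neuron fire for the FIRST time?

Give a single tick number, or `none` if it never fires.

t=0: input=1 -> V=6
t=1: input=2 -> V=0 FIRE
t=2: input=4 -> V=0 FIRE
t=3: input=1 -> V=6
t=4: input=1 -> V=9
t=5: input=1 -> V=10
t=6: input=1 -> V=11
t=7: input=4 -> V=0 FIRE
t=8: input=3 -> V=0 FIRE
t=9: input=2 -> V=12
t=10: input=4 -> V=0 FIRE

Answer: 1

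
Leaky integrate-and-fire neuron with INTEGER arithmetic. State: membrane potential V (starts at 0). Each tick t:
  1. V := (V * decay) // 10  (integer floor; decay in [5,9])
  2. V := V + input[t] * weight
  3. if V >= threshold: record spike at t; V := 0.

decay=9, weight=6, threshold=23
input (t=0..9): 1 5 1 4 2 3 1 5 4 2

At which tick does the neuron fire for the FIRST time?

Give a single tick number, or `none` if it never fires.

t=0: input=1 -> V=6
t=1: input=5 -> V=0 FIRE
t=2: input=1 -> V=6
t=3: input=4 -> V=0 FIRE
t=4: input=2 -> V=12
t=5: input=3 -> V=0 FIRE
t=6: input=1 -> V=6
t=7: input=5 -> V=0 FIRE
t=8: input=4 -> V=0 FIRE
t=9: input=2 -> V=12

Answer: 1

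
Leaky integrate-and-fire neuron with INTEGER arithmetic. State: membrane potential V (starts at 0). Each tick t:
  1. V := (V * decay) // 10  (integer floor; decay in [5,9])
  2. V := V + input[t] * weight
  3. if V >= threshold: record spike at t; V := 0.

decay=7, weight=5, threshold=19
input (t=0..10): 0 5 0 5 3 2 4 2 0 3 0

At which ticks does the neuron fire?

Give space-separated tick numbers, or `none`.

t=0: input=0 -> V=0
t=1: input=5 -> V=0 FIRE
t=2: input=0 -> V=0
t=3: input=5 -> V=0 FIRE
t=4: input=3 -> V=15
t=5: input=2 -> V=0 FIRE
t=6: input=4 -> V=0 FIRE
t=7: input=2 -> V=10
t=8: input=0 -> V=7
t=9: input=3 -> V=0 FIRE
t=10: input=0 -> V=0

Answer: 1 3 5 6 9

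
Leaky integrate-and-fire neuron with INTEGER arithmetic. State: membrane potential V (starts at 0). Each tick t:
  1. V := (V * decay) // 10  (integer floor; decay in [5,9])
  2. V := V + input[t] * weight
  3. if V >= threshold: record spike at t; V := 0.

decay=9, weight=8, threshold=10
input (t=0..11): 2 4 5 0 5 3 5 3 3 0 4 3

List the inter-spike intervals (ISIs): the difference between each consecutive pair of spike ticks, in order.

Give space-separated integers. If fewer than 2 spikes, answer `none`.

t=0: input=2 -> V=0 FIRE
t=1: input=4 -> V=0 FIRE
t=2: input=5 -> V=0 FIRE
t=3: input=0 -> V=0
t=4: input=5 -> V=0 FIRE
t=5: input=3 -> V=0 FIRE
t=6: input=5 -> V=0 FIRE
t=7: input=3 -> V=0 FIRE
t=8: input=3 -> V=0 FIRE
t=9: input=0 -> V=0
t=10: input=4 -> V=0 FIRE
t=11: input=3 -> V=0 FIRE

Answer: 1 1 2 1 1 1 1 2 1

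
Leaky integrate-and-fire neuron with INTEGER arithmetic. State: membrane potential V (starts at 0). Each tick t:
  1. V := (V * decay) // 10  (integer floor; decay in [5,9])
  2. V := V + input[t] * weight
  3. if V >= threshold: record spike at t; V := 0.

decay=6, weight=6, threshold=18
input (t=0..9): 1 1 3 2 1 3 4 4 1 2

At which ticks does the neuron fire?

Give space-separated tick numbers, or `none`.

t=0: input=1 -> V=6
t=1: input=1 -> V=9
t=2: input=3 -> V=0 FIRE
t=3: input=2 -> V=12
t=4: input=1 -> V=13
t=5: input=3 -> V=0 FIRE
t=6: input=4 -> V=0 FIRE
t=7: input=4 -> V=0 FIRE
t=8: input=1 -> V=6
t=9: input=2 -> V=15

Answer: 2 5 6 7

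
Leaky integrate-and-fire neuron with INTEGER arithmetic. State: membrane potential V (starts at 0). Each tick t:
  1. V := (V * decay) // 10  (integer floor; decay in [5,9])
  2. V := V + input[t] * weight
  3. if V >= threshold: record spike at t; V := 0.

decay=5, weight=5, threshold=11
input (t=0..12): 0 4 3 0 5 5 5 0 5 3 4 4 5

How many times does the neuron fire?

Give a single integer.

Answer: 10

Derivation:
t=0: input=0 -> V=0
t=1: input=4 -> V=0 FIRE
t=2: input=3 -> V=0 FIRE
t=3: input=0 -> V=0
t=4: input=5 -> V=0 FIRE
t=5: input=5 -> V=0 FIRE
t=6: input=5 -> V=0 FIRE
t=7: input=0 -> V=0
t=8: input=5 -> V=0 FIRE
t=9: input=3 -> V=0 FIRE
t=10: input=4 -> V=0 FIRE
t=11: input=4 -> V=0 FIRE
t=12: input=5 -> V=0 FIRE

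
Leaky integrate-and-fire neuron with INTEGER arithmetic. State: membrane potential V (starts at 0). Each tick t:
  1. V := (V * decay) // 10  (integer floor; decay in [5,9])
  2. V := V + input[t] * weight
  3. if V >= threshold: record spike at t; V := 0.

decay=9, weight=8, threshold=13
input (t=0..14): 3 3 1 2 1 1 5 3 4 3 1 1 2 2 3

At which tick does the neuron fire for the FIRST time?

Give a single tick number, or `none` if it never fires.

t=0: input=3 -> V=0 FIRE
t=1: input=3 -> V=0 FIRE
t=2: input=1 -> V=8
t=3: input=2 -> V=0 FIRE
t=4: input=1 -> V=8
t=5: input=1 -> V=0 FIRE
t=6: input=5 -> V=0 FIRE
t=7: input=3 -> V=0 FIRE
t=8: input=4 -> V=0 FIRE
t=9: input=3 -> V=0 FIRE
t=10: input=1 -> V=8
t=11: input=1 -> V=0 FIRE
t=12: input=2 -> V=0 FIRE
t=13: input=2 -> V=0 FIRE
t=14: input=3 -> V=0 FIRE

Answer: 0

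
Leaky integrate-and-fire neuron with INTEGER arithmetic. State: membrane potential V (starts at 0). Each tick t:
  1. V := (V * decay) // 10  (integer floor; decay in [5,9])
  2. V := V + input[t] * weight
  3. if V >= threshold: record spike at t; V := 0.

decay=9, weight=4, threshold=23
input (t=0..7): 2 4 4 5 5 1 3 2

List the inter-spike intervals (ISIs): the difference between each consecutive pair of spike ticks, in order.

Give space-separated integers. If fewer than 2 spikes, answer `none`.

Answer: 2 3

Derivation:
t=0: input=2 -> V=8
t=1: input=4 -> V=0 FIRE
t=2: input=4 -> V=16
t=3: input=5 -> V=0 FIRE
t=4: input=5 -> V=20
t=5: input=1 -> V=22
t=6: input=3 -> V=0 FIRE
t=7: input=2 -> V=8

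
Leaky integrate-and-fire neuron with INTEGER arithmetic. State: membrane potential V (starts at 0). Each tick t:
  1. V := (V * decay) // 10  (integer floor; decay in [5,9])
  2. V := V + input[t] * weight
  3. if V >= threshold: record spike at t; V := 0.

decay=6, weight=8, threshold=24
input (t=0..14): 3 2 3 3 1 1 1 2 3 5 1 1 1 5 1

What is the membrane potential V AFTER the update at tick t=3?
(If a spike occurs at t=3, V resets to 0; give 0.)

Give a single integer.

t=0: input=3 -> V=0 FIRE
t=1: input=2 -> V=16
t=2: input=3 -> V=0 FIRE
t=3: input=3 -> V=0 FIRE
t=4: input=1 -> V=8
t=5: input=1 -> V=12
t=6: input=1 -> V=15
t=7: input=2 -> V=0 FIRE
t=8: input=3 -> V=0 FIRE
t=9: input=5 -> V=0 FIRE
t=10: input=1 -> V=8
t=11: input=1 -> V=12
t=12: input=1 -> V=15
t=13: input=5 -> V=0 FIRE
t=14: input=1 -> V=8

Answer: 0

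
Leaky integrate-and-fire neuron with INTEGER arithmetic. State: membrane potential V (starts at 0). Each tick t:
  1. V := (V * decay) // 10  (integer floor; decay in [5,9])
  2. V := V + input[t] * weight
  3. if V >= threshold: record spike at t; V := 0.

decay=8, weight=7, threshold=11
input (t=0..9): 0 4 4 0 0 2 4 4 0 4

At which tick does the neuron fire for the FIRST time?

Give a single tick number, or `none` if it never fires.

Answer: 1

Derivation:
t=0: input=0 -> V=0
t=1: input=4 -> V=0 FIRE
t=2: input=4 -> V=0 FIRE
t=3: input=0 -> V=0
t=4: input=0 -> V=0
t=5: input=2 -> V=0 FIRE
t=6: input=4 -> V=0 FIRE
t=7: input=4 -> V=0 FIRE
t=8: input=0 -> V=0
t=9: input=4 -> V=0 FIRE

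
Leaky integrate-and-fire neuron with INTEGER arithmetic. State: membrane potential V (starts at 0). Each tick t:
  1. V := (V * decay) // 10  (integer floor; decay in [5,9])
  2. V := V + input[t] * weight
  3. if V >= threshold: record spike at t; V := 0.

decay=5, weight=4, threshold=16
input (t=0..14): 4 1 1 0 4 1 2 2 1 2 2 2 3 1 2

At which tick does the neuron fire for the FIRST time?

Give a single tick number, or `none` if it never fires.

Answer: 0

Derivation:
t=0: input=4 -> V=0 FIRE
t=1: input=1 -> V=4
t=2: input=1 -> V=6
t=3: input=0 -> V=3
t=4: input=4 -> V=0 FIRE
t=5: input=1 -> V=4
t=6: input=2 -> V=10
t=7: input=2 -> V=13
t=8: input=1 -> V=10
t=9: input=2 -> V=13
t=10: input=2 -> V=14
t=11: input=2 -> V=15
t=12: input=3 -> V=0 FIRE
t=13: input=1 -> V=4
t=14: input=2 -> V=10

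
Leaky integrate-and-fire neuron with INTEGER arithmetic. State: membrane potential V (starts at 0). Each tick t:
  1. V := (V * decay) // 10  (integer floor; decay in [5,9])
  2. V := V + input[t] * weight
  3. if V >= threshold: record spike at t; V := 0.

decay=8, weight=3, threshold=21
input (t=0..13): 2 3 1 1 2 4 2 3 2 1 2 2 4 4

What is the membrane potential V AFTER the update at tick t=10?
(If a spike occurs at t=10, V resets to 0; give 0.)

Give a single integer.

Answer: 18

Derivation:
t=0: input=2 -> V=6
t=1: input=3 -> V=13
t=2: input=1 -> V=13
t=3: input=1 -> V=13
t=4: input=2 -> V=16
t=5: input=4 -> V=0 FIRE
t=6: input=2 -> V=6
t=7: input=3 -> V=13
t=8: input=2 -> V=16
t=9: input=1 -> V=15
t=10: input=2 -> V=18
t=11: input=2 -> V=20
t=12: input=4 -> V=0 FIRE
t=13: input=4 -> V=12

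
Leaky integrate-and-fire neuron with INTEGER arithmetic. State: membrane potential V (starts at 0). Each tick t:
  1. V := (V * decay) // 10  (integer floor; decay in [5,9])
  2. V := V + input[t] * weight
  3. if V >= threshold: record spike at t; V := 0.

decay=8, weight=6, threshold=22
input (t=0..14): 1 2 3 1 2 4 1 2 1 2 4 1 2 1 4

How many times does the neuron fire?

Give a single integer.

Answer: 5

Derivation:
t=0: input=1 -> V=6
t=1: input=2 -> V=16
t=2: input=3 -> V=0 FIRE
t=3: input=1 -> V=6
t=4: input=2 -> V=16
t=5: input=4 -> V=0 FIRE
t=6: input=1 -> V=6
t=7: input=2 -> V=16
t=8: input=1 -> V=18
t=9: input=2 -> V=0 FIRE
t=10: input=4 -> V=0 FIRE
t=11: input=1 -> V=6
t=12: input=2 -> V=16
t=13: input=1 -> V=18
t=14: input=4 -> V=0 FIRE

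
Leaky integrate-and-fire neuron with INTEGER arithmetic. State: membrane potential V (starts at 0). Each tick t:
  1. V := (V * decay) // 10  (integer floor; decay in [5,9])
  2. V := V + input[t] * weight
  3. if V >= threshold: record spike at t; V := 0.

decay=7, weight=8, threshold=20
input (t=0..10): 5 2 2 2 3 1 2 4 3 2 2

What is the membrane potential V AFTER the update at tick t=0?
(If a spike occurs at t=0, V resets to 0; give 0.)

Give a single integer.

t=0: input=5 -> V=0 FIRE
t=1: input=2 -> V=16
t=2: input=2 -> V=0 FIRE
t=3: input=2 -> V=16
t=4: input=3 -> V=0 FIRE
t=5: input=1 -> V=8
t=6: input=2 -> V=0 FIRE
t=7: input=4 -> V=0 FIRE
t=8: input=3 -> V=0 FIRE
t=9: input=2 -> V=16
t=10: input=2 -> V=0 FIRE

Answer: 0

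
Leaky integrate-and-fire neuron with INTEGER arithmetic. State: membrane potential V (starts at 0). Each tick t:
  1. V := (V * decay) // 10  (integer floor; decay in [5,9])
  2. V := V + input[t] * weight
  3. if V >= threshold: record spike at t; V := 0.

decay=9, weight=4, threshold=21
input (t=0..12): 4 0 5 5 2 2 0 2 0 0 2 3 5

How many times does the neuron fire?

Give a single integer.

Answer: 3

Derivation:
t=0: input=4 -> V=16
t=1: input=0 -> V=14
t=2: input=5 -> V=0 FIRE
t=3: input=5 -> V=20
t=4: input=2 -> V=0 FIRE
t=5: input=2 -> V=8
t=6: input=0 -> V=7
t=7: input=2 -> V=14
t=8: input=0 -> V=12
t=9: input=0 -> V=10
t=10: input=2 -> V=17
t=11: input=3 -> V=0 FIRE
t=12: input=5 -> V=20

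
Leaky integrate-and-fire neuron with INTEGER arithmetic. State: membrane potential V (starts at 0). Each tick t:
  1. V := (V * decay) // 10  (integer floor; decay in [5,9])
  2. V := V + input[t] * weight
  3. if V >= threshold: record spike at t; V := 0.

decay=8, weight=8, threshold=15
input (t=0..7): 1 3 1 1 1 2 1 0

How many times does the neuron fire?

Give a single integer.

t=0: input=1 -> V=8
t=1: input=3 -> V=0 FIRE
t=2: input=1 -> V=8
t=3: input=1 -> V=14
t=4: input=1 -> V=0 FIRE
t=5: input=2 -> V=0 FIRE
t=6: input=1 -> V=8
t=7: input=0 -> V=6

Answer: 3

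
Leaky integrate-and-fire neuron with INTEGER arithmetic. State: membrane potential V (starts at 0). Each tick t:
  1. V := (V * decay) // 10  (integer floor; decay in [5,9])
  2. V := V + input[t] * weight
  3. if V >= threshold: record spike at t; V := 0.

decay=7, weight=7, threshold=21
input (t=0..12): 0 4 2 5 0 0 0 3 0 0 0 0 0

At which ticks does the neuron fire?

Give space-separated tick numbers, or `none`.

t=0: input=0 -> V=0
t=1: input=4 -> V=0 FIRE
t=2: input=2 -> V=14
t=3: input=5 -> V=0 FIRE
t=4: input=0 -> V=0
t=5: input=0 -> V=0
t=6: input=0 -> V=0
t=7: input=3 -> V=0 FIRE
t=8: input=0 -> V=0
t=9: input=0 -> V=0
t=10: input=0 -> V=0
t=11: input=0 -> V=0
t=12: input=0 -> V=0

Answer: 1 3 7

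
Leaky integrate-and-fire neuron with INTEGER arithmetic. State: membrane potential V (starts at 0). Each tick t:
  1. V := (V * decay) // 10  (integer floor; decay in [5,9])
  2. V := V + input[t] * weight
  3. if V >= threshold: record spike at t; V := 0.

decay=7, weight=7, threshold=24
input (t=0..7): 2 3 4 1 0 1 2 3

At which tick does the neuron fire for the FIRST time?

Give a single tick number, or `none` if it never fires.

Answer: 1

Derivation:
t=0: input=2 -> V=14
t=1: input=3 -> V=0 FIRE
t=2: input=4 -> V=0 FIRE
t=3: input=1 -> V=7
t=4: input=0 -> V=4
t=5: input=1 -> V=9
t=6: input=2 -> V=20
t=7: input=3 -> V=0 FIRE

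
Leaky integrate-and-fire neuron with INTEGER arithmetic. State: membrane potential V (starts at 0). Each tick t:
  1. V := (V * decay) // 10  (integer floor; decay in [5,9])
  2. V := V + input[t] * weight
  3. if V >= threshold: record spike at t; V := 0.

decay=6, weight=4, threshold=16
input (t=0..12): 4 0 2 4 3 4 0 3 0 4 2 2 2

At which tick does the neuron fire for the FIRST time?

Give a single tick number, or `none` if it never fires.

t=0: input=4 -> V=0 FIRE
t=1: input=0 -> V=0
t=2: input=2 -> V=8
t=3: input=4 -> V=0 FIRE
t=4: input=3 -> V=12
t=5: input=4 -> V=0 FIRE
t=6: input=0 -> V=0
t=7: input=3 -> V=12
t=8: input=0 -> V=7
t=9: input=4 -> V=0 FIRE
t=10: input=2 -> V=8
t=11: input=2 -> V=12
t=12: input=2 -> V=15

Answer: 0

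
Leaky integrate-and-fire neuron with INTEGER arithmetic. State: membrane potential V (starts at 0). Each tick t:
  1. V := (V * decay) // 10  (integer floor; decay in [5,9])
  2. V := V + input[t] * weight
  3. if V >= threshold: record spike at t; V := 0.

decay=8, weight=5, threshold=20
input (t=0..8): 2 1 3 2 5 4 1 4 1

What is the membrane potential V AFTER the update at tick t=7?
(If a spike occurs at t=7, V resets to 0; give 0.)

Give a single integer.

Answer: 0

Derivation:
t=0: input=2 -> V=10
t=1: input=1 -> V=13
t=2: input=3 -> V=0 FIRE
t=3: input=2 -> V=10
t=4: input=5 -> V=0 FIRE
t=5: input=4 -> V=0 FIRE
t=6: input=1 -> V=5
t=7: input=4 -> V=0 FIRE
t=8: input=1 -> V=5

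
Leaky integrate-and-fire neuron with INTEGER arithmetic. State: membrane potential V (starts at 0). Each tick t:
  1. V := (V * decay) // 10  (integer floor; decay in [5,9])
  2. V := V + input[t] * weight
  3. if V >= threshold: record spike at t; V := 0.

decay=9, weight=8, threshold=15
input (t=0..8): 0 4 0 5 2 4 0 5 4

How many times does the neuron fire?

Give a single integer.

Answer: 6

Derivation:
t=0: input=0 -> V=0
t=1: input=4 -> V=0 FIRE
t=2: input=0 -> V=0
t=3: input=5 -> V=0 FIRE
t=4: input=2 -> V=0 FIRE
t=5: input=4 -> V=0 FIRE
t=6: input=0 -> V=0
t=7: input=5 -> V=0 FIRE
t=8: input=4 -> V=0 FIRE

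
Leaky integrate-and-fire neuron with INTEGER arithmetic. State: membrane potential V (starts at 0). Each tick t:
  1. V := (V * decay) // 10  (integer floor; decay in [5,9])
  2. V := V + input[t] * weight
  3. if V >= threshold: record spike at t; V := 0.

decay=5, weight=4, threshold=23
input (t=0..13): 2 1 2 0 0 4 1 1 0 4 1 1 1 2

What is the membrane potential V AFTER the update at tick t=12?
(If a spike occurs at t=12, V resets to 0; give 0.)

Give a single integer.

Answer: 9

Derivation:
t=0: input=2 -> V=8
t=1: input=1 -> V=8
t=2: input=2 -> V=12
t=3: input=0 -> V=6
t=4: input=0 -> V=3
t=5: input=4 -> V=17
t=6: input=1 -> V=12
t=7: input=1 -> V=10
t=8: input=0 -> V=5
t=9: input=4 -> V=18
t=10: input=1 -> V=13
t=11: input=1 -> V=10
t=12: input=1 -> V=9
t=13: input=2 -> V=12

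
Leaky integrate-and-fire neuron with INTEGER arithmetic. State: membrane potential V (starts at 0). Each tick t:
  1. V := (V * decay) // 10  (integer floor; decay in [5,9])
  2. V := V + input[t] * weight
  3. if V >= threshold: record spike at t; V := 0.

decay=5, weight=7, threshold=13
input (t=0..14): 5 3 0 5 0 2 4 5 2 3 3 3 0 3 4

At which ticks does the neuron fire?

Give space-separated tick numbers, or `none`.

t=0: input=5 -> V=0 FIRE
t=1: input=3 -> V=0 FIRE
t=2: input=0 -> V=0
t=3: input=5 -> V=0 FIRE
t=4: input=0 -> V=0
t=5: input=2 -> V=0 FIRE
t=6: input=4 -> V=0 FIRE
t=7: input=5 -> V=0 FIRE
t=8: input=2 -> V=0 FIRE
t=9: input=3 -> V=0 FIRE
t=10: input=3 -> V=0 FIRE
t=11: input=3 -> V=0 FIRE
t=12: input=0 -> V=0
t=13: input=3 -> V=0 FIRE
t=14: input=4 -> V=0 FIRE

Answer: 0 1 3 5 6 7 8 9 10 11 13 14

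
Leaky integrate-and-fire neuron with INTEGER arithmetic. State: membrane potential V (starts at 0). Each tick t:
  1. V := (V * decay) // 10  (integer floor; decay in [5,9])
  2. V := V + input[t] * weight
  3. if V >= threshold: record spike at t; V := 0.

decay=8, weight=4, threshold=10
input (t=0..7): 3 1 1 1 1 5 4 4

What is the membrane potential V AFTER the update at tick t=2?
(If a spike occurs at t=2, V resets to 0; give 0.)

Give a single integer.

Answer: 7

Derivation:
t=0: input=3 -> V=0 FIRE
t=1: input=1 -> V=4
t=2: input=1 -> V=7
t=3: input=1 -> V=9
t=4: input=1 -> V=0 FIRE
t=5: input=5 -> V=0 FIRE
t=6: input=4 -> V=0 FIRE
t=7: input=4 -> V=0 FIRE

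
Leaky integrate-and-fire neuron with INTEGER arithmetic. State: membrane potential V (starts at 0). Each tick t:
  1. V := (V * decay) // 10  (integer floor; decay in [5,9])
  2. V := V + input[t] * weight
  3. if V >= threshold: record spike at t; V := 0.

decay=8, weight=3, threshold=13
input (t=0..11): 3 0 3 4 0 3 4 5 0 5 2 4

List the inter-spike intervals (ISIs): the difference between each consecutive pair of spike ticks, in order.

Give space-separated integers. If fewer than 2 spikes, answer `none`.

t=0: input=3 -> V=9
t=1: input=0 -> V=7
t=2: input=3 -> V=0 FIRE
t=3: input=4 -> V=12
t=4: input=0 -> V=9
t=5: input=3 -> V=0 FIRE
t=6: input=4 -> V=12
t=7: input=5 -> V=0 FIRE
t=8: input=0 -> V=0
t=9: input=5 -> V=0 FIRE
t=10: input=2 -> V=6
t=11: input=4 -> V=0 FIRE

Answer: 3 2 2 2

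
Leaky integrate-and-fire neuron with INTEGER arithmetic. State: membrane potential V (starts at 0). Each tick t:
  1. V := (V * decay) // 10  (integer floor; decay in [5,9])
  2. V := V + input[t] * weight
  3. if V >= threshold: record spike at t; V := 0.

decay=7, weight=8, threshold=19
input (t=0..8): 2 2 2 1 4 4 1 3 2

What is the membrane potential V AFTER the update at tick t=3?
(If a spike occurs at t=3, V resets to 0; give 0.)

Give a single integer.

Answer: 0

Derivation:
t=0: input=2 -> V=16
t=1: input=2 -> V=0 FIRE
t=2: input=2 -> V=16
t=3: input=1 -> V=0 FIRE
t=4: input=4 -> V=0 FIRE
t=5: input=4 -> V=0 FIRE
t=6: input=1 -> V=8
t=7: input=3 -> V=0 FIRE
t=8: input=2 -> V=16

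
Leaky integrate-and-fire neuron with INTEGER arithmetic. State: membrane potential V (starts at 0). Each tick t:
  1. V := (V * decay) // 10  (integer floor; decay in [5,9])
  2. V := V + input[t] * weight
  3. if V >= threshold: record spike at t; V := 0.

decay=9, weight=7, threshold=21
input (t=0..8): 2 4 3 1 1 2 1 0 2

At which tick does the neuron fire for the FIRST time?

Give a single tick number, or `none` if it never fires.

t=0: input=2 -> V=14
t=1: input=4 -> V=0 FIRE
t=2: input=3 -> V=0 FIRE
t=3: input=1 -> V=7
t=4: input=1 -> V=13
t=5: input=2 -> V=0 FIRE
t=6: input=1 -> V=7
t=7: input=0 -> V=6
t=8: input=2 -> V=19

Answer: 1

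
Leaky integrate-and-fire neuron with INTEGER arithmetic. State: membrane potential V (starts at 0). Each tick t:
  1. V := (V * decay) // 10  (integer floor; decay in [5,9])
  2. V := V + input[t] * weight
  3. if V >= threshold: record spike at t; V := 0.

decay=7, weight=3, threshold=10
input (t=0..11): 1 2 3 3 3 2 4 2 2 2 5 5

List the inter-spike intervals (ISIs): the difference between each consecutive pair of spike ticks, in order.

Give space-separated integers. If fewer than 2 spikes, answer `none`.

Answer: 2 2 2 2 1

Derivation:
t=0: input=1 -> V=3
t=1: input=2 -> V=8
t=2: input=3 -> V=0 FIRE
t=3: input=3 -> V=9
t=4: input=3 -> V=0 FIRE
t=5: input=2 -> V=6
t=6: input=4 -> V=0 FIRE
t=7: input=2 -> V=6
t=8: input=2 -> V=0 FIRE
t=9: input=2 -> V=6
t=10: input=5 -> V=0 FIRE
t=11: input=5 -> V=0 FIRE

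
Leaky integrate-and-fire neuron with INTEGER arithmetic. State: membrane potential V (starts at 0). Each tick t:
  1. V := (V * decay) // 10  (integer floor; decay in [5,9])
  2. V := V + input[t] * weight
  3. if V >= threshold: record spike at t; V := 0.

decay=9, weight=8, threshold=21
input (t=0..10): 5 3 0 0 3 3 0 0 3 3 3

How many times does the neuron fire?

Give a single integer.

Answer: 7

Derivation:
t=0: input=5 -> V=0 FIRE
t=1: input=3 -> V=0 FIRE
t=2: input=0 -> V=0
t=3: input=0 -> V=0
t=4: input=3 -> V=0 FIRE
t=5: input=3 -> V=0 FIRE
t=6: input=0 -> V=0
t=7: input=0 -> V=0
t=8: input=3 -> V=0 FIRE
t=9: input=3 -> V=0 FIRE
t=10: input=3 -> V=0 FIRE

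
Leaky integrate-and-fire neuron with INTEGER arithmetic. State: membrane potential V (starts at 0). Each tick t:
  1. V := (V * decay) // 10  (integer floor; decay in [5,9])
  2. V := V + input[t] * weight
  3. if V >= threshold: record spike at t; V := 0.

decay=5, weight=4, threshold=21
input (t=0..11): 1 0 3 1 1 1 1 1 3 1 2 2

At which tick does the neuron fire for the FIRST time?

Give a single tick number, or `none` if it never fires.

Answer: none

Derivation:
t=0: input=1 -> V=4
t=1: input=0 -> V=2
t=2: input=3 -> V=13
t=3: input=1 -> V=10
t=4: input=1 -> V=9
t=5: input=1 -> V=8
t=6: input=1 -> V=8
t=7: input=1 -> V=8
t=8: input=3 -> V=16
t=9: input=1 -> V=12
t=10: input=2 -> V=14
t=11: input=2 -> V=15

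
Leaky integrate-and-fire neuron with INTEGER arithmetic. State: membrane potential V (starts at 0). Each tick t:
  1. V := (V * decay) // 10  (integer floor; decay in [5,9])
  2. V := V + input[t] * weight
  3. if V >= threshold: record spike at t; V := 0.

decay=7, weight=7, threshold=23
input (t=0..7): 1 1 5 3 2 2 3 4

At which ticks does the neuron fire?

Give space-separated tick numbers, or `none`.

Answer: 2 4 6 7

Derivation:
t=0: input=1 -> V=7
t=1: input=1 -> V=11
t=2: input=5 -> V=0 FIRE
t=3: input=3 -> V=21
t=4: input=2 -> V=0 FIRE
t=5: input=2 -> V=14
t=6: input=3 -> V=0 FIRE
t=7: input=4 -> V=0 FIRE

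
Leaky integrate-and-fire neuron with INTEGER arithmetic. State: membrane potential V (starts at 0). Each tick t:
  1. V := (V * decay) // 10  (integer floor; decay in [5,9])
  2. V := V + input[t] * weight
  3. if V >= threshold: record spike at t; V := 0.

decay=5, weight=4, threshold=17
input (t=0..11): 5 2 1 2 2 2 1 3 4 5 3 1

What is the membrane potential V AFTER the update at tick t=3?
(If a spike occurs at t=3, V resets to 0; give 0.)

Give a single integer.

Answer: 12

Derivation:
t=0: input=5 -> V=0 FIRE
t=1: input=2 -> V=8
t=2: input=1 -> V=8
t=3: input=2 -> V=12
t=4: input=2 -> V=14
t=5: input=2 -> V=15
t=6: input=1 -> V=11
t=7: input=3 -> V=0 FIRE
t=8: input=4 -> V=16
t=9: input=5 -> V=0 FIRE
t=10: input=3 -> V=12
t=11: input=1 -> V=10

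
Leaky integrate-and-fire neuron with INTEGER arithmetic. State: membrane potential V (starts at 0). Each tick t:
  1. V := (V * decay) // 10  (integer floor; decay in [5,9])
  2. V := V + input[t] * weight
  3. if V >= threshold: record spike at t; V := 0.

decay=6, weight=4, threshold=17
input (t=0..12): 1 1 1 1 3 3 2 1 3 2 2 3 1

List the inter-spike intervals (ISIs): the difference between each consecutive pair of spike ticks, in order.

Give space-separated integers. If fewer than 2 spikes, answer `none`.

t=0: input=1 -> V=4
t=1: input=1 -> V=6
t=2: input=1 -> V=7
t=3: input=1 -> V=8
t=4: input=3 -> V=16
t=5: input=3 -> V=0 FIRE
t=6: input=2 -> V=8
t=7: input=1 -> V=8
t=8: input=3 -> V=16
t=9: input=2 -> V=0 FIRE
t=10: input=2 -> V=8
t=11: input=3 -> V=16
t=12: input=1 -> V=13

Answer: 4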